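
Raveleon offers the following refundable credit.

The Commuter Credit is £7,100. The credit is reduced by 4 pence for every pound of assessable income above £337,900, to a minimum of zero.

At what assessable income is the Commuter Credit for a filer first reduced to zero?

£515,400

The credit falls by 4% of each pound above £337,900, so it reaches zero when the excess is £7,100 / 4% = £177,500: income = £337,900 + £177,500 = £515,400.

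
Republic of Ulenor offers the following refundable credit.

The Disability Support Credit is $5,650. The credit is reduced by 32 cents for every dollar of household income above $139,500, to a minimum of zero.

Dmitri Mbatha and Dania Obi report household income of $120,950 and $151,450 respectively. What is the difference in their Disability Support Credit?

$3,824

Dmitri ($120,950): Disability Support Credit: $120,950 is at or below the $139,500 threshold, so the full $5,650 applies.
Dania ($151,450): Disability Support Credit: 32% of the $11,950 excess over $139,500 is $3,824; credit = $5,650 − $3,824 = $1,826.
Difference: |$5,650 − $1,826| = $3,824.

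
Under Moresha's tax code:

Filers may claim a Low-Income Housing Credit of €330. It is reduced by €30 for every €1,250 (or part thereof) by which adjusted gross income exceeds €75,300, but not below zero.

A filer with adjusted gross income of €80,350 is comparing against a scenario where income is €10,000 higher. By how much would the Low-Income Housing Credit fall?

€180

At €80,350 — income exceeds €75,300 by €5,050, which is 5 full-or-partial €1,250 increments; reduction = 5 × €30 = €150, leaving €180.
At €90,350 — income exceeds €75,300 by €15,050 → 13 increments × €30 = €390 ≥ base, so the credit is €0.
Lost: €180 − €0 = €180.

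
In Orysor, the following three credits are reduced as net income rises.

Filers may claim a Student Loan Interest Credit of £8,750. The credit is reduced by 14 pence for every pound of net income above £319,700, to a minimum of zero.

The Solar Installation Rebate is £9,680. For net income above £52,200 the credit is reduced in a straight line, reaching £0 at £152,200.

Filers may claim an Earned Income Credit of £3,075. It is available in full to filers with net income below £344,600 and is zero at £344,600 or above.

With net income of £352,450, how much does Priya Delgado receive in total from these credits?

Student Loan Interest Credit: 14% of the £32,750 excess over £319,700 is £4,585; credit = £8,750 − £4,585 = £4,165.
Solar Installation Rebate: £352,450 is at or above £152,200, so the credit is £0.
Earned Income Credit: £352,450 meets or exceeds the £344,600 cutoff, so the credit is £0.
Total: £4,165 + £0 + £0 = £4,165.

£4,165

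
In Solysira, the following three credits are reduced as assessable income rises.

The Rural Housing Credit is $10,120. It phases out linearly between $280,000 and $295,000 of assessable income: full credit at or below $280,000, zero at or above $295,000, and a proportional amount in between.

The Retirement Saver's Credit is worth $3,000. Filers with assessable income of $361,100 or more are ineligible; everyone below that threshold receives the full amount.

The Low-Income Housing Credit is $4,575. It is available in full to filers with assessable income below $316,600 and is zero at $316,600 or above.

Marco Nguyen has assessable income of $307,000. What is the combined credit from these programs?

Rural Housing Credit: $307,000 is at or above $295,000, so the credit is $0.
Retirement Saver's Credit: $307,000 is below the $361,100 cutoff, so the full $3,000 applies.
Low-Income Housing Credit: $307,000 is below the $316,600 cutoff, so the full $4,575 applies.
Total: $0 + $3,000 + $4,575 = $7,575.

$7,575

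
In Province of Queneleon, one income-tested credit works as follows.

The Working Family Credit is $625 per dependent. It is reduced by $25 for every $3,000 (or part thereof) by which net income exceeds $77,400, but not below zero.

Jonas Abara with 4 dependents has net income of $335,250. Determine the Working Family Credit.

$350

Working Family Credit: base = 4 × $625 = $2,500. income exceeds $77,400 by $257,850, which is 86 full-or-partial $3,000 increments; reduction = 86 × $25 = $2,150, leaving $350.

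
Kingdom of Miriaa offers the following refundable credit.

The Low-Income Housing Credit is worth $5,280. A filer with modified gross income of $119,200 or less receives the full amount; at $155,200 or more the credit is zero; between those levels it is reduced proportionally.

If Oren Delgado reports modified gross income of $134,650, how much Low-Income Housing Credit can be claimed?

$3,014

Low-Income Housing Credit: $134,650 is $15,450 into a $36,000 phase-out range, leaving 20,550/36,000 of the credit: $5,280 × 20,550/36,000 = $3,014.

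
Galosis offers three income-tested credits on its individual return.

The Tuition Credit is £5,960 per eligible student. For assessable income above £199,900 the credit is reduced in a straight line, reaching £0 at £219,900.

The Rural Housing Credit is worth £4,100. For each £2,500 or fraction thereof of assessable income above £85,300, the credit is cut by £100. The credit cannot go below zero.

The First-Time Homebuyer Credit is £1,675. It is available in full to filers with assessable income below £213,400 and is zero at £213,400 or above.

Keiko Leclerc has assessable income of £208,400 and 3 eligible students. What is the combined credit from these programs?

Tuition Credit: base = 3 × £5,960 = £17,880. £208,400 is £8,500 into a £20,000 phase-out range, leaving 11,500/20,000 of the credit: £17,880 × 11,500/20,000 = £10,281.
Rural Housing Credit: income exceeds £85,300 by £123,100 → 50 increments × £100 = £5,000 ≥ base, so the credit is £0.
First-Time Homebuyer Credit: £208,400 is below the £213,400 cutoff, so the full £1,675 applies.
Total: £10,281 + £0 + £1,675 = £11,956.

£11,956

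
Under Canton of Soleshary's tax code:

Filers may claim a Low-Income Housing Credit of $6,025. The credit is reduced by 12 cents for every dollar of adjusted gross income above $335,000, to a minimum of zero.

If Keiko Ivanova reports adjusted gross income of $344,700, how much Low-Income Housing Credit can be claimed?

$4,861

Low-Income Housing Credit: 12% of the $9,700 excess over $335,000 is $1,164; credit = $6,025 − $1,164 = $4,861.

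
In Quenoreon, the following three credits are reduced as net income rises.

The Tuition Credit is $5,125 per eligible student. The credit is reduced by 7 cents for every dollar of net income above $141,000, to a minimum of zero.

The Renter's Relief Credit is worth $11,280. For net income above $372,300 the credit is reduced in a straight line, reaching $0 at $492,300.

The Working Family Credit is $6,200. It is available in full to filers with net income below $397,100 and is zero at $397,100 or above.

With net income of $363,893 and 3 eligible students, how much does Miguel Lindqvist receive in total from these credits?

$17,480

Tuition Credit: base = 3 × $5,125 = $15,375. 7% of the $222,893 excess over $141,000 is $15,602.51 ≥ base, so the credit is $0.
Renter's Relief Credit: $363,893 is at or below the $372,300 threshold, so the full $11,280 applies.
Working Family Credit: $363,893 is below the $397,100 cutoff, so the full $6,200 applies.
Total: $0 + $11,280 + $6,200 = $17,480.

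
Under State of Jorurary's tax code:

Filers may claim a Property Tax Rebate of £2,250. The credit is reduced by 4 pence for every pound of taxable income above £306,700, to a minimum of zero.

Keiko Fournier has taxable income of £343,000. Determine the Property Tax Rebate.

£798

Property Tax Rebate: 4% of the £36,300 excess over £306,700 is £1,452; credit = £2,250 − £1,452 = £798.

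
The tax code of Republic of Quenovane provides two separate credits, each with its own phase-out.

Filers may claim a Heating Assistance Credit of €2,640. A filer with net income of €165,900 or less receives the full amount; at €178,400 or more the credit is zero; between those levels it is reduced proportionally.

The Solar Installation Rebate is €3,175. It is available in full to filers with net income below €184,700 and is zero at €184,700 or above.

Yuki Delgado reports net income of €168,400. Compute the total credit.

Heating Assistance Credit: €168,400 is €2,500 into a €12,500 phase-out range, leaving 10,000/12,500 of the credit: €2,640 × 10,000/12,500 = €2,112.
Solar Installation Rebate: €168,400 is below the €184,700 cutoff, so the full €3,175 applies.
Total: €2,112 + €3,175 = €5,287.

€5,287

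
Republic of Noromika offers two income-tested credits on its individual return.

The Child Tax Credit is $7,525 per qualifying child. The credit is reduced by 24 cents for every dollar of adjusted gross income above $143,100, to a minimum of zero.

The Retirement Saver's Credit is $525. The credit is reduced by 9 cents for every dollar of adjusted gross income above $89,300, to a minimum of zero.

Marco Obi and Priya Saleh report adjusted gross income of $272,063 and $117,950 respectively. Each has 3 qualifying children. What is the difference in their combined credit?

$22,575

Marco ($272,063): Child Tax Credit: base = 3 × $7,525 = $22,575. 24% of the $128,963 excess over $143,100 is $30,951.12 ≥ base, so the credit is $0. Retirement Saver's Credit: 9% of the $182,763 excess over $89,300 is $16,448.67 ≥ base, so the credit is $0. total $0 + $0 = $0
Priya ($117,950): Child Tax Credit: base = 3 × $7,525 = $22,575. $117,950 is at or below the $143,100 threshold, so the full $22,575 applies. Retirement Saver's Credit: 9% of the $28,650 excess over $89,300 is $2,578.50 ≥ base, so the credit is $0. total $22,575 + $0 = $22,575
Difference: |$0 − $22,575| = $22,575.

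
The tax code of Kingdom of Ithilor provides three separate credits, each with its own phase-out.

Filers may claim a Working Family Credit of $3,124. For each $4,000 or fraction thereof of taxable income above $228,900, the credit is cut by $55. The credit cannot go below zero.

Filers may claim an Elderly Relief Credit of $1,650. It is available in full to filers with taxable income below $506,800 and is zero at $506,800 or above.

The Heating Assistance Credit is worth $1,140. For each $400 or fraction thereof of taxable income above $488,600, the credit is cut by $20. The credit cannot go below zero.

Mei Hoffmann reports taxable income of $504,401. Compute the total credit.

$1,990

Working Family Credit: income exceeds $228,900 by $275,501 → 69 increments × $55 = $3,795 ≥ base, so the credit is $0.
Elderly Relief Credit: $504,401 is below the $506,800 cutoff, so the full $1,650 applies.
Heating Assistance Credit: income exceeds $488,600 by $15,801, which is 40 full-or-partial $400 increments; reduction = 40 × $20 = $800, leaving $340.
Total: $0 + $1,650 + $340 = $1,990.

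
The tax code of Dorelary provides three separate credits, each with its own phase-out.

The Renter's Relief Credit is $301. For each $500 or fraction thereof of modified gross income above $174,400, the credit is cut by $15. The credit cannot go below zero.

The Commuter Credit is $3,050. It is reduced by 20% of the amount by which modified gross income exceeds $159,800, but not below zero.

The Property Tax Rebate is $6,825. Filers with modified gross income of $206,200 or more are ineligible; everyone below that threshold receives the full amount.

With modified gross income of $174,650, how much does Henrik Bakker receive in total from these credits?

$7,191

Renter's Relief Credit: income exceeds $174,400 by $250, which is 1 full-or-partial $500 increment; reduction = 1 × $15 = $15, leaving $286.
Commuter Credit: 20% of the $14,850 excess over $159,800 is $2,970; credit = $3,050 − $2,970 = $80.
Property Tax Rebate: $174,650 is below the $206,200 cutoff, so the full $6,825 applies.
Total: $286 + $80 + $6,825 = $7,191.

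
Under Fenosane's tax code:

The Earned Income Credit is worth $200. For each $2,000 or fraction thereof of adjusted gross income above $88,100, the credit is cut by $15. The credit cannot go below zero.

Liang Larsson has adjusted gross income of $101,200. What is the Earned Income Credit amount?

$95

Earned Income Credit: income exceeds $88,100 by $13,100, which is 7 full-or-partial $2,000 increments; reduction = 7 × $15 = $105, leaving $95.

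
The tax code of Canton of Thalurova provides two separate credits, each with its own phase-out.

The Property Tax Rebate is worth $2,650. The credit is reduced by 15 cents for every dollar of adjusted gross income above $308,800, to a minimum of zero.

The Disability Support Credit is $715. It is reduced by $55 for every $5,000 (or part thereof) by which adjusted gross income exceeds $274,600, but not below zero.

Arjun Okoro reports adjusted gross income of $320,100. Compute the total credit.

$1,120

Property Tax Rebate: 15% of the $11,300 excess over $308,800 is $1,695; credit = $2,650 − $1,695 = $955.
Disability Support Credit: income exceeds $274,600 by $45,500, which is 10 full-or-partial $5,000 increments; reduction = 10 × $55 = $550, leaving $165.
Total: $955 + $165 = $1,120.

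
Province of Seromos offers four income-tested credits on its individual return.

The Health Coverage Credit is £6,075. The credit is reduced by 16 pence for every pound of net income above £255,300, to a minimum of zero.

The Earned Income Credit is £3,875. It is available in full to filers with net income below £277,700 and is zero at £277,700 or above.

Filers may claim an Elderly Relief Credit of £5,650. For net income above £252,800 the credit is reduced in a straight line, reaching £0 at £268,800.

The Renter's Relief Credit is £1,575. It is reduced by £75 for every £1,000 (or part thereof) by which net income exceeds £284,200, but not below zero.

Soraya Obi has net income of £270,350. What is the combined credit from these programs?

Health Coverage Credit: 16% of the £15,050 excess over £255,300 is £2,408; credit = £6,075 − £2,408 = £3,667.
Earned Income Credit: £270,350 is below the £277,700 cutoff, so the full £3,875 applies.
Elderly Relief Credit: £270,350 is at or above £268,800, so the credit is £0.
Renter's Relief Credit: £270,350 is at or below the £284,200 threshold, so the full £1,575 applies.
Total: £3,667 + £3,875 + £0 + £1,575 = £9,117.

£9,117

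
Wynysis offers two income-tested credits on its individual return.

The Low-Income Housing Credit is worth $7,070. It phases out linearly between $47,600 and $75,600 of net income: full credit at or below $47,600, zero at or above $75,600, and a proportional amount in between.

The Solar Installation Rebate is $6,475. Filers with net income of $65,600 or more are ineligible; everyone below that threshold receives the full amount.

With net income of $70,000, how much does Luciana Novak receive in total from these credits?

$1,414

Low-Income Housing Credit: $70,000 is $22,400 into a $28,000 phase-out range, leaving 5,600/28,000 of the credit: $7,070 × 5,600/28,000 = $1,414.
Solar Installation Rebate: $70,000 meets or exceeds the $65,600 cutoff, so the credit is $0.
Total: $1,414 + $0 = $1,414.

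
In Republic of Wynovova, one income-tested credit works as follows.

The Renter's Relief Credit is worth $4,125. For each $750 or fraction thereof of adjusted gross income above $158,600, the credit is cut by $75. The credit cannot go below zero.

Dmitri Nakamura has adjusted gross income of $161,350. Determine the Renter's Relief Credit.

$3,825

Renter's Relief Credit: income exceeds $158,600 by $2,750, which is 4 full-or-partial $750 increments; reduction = 4 × $75 = $300, leaving $3,825.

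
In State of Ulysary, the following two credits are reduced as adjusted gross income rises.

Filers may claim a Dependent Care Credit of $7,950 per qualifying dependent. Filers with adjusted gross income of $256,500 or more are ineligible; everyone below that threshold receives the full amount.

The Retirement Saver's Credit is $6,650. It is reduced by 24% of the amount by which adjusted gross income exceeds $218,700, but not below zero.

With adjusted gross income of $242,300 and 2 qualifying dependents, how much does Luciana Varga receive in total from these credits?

Dependent Care Credit: base = 2 × $7,950 = $15,900. $242,300 is below the $256,500 cutoff, so the full $15,900 applies.
Retirement Saver's Credit: 24% of the $23,600 excess over $218,700 is $5,664; credit = $6,650 − $5,664 = $986.
Total: $15,900 + $986 = $16,886.

$16,886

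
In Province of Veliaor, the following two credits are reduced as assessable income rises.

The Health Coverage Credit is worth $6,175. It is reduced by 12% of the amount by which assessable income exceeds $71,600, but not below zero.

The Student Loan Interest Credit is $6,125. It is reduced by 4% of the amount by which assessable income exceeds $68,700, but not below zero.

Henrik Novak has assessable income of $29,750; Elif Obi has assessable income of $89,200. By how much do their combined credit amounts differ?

Henrik ($29,750): Health Coverage Credit: $29,750 is at or below the $71,600 threshold, so the full $6,175 applies. Student Loan Interest Credit: $29,750 is at or below the $68,700 threshold, so the full $6,125 applies. total $6,175 + $6,125 = $12,300
Elif ($89,200): Health Coverage Credit: 12% of the $17,600 excess over $71,600 is $2,112; credit = $6,175 − $2,112 = $4,063. Student Loan Interest Credit: 4% of the $20,500 excess over $68,700 is $820; credit = $6,125 − $820 = $5,305. total $4,063 + $5,305 = $9,368
Difference: |$12,300 − $9,368| = $2,932.

$2,932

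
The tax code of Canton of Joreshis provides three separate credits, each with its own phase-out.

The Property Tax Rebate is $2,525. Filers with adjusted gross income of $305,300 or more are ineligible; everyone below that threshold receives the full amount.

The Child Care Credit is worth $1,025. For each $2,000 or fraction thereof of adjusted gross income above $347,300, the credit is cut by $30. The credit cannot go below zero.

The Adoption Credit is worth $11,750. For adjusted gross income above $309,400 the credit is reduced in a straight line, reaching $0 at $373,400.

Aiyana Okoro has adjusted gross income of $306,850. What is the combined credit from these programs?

Property Tax Rebate: $306,850 meets or exceeds the $305,300 cutoff, so the credit is $0.
Child Care Credit: $306,850 is at or below the $347,300 threshold, so the full $1,025 applies.
Adoption Credit: $306,850 is at or below the $309,400 threshold, so the full $11,750 applies.
Total: $0 + $1,025 + $11,750 = $12,775.

$12,775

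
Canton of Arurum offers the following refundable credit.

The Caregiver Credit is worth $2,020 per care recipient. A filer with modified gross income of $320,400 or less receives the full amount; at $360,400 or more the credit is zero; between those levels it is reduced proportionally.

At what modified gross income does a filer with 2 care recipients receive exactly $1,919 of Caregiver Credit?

$341,400

Full credit = 2 × $2,020 = $4,040.
$1,919 is 1,919/4,040 of the full $4,040, so 2,121/4,040 of the $40,000 range has been used: income = $320,400 + $40,000 × 2,121/4,040 = $341,400.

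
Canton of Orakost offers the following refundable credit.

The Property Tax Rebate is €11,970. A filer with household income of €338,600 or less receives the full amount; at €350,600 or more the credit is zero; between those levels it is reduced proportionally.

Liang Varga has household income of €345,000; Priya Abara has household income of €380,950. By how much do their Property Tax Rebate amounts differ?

Liang (€345,000): Property Tax Rebate: €345,000 is €6,400 into a €12,000 phase-out range, leaving 5,600/12,000 of the credit: €11,970 × 5,600/12,000 = €5,586.
Priya (€380,950): Property Tax Rebate: €380,950 is at or above €350,600, so the credit is €0.
Difference: |€5,586 − €0| = €5,586.

€5,586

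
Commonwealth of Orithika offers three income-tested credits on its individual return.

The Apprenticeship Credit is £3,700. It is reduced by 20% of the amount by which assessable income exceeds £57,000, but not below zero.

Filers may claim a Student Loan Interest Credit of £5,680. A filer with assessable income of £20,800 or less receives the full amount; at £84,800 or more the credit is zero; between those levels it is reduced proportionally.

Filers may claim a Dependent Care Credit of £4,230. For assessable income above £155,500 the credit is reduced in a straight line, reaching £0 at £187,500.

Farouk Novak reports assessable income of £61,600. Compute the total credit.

£9,069

Apprenticeship Credit: 20% of the £4,600 excess over £57,000 is £920; credit = £3,700 − £920 = £2,780.
Student Loan Interest Credit: £61,600 is £40,800 into a £64,000 phase-out range, leaving 23,200/64,000 of the credit: £5,680 × 23,200/64,000 = £2,059.
Dependent Care Credit: £61,600 is at or below the £155,500 threshold, so the full £4,230 applies.
Total: £2,780 + £2,059 + £4,230 = £9,069.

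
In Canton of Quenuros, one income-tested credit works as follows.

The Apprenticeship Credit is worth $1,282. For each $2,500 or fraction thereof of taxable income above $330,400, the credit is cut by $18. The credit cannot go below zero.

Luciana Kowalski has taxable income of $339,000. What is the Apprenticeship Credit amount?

Apprenticeship Credit: income exceeds $330,400 by $8,600, which is 4 full-or-partial $2,500 increments; reduction = 4 × $18 = $72, leaving $1,210.

$1,210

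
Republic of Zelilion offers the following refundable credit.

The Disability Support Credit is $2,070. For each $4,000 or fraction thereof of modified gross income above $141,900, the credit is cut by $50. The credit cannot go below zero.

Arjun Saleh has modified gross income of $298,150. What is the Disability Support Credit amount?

$70

Disability Support Credit: income exceeds $141,900 by $156,250, which is 40 full-or-partial $4,000 increments; reduction = 40 × $50 = $2,000, leaving $70.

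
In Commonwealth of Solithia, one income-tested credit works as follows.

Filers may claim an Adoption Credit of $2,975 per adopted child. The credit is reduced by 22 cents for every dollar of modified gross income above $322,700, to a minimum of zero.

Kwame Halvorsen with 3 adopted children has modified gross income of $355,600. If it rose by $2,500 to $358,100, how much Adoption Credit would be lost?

$550

At $355,600 — base = 3 × $2,975 = $8,925. 22% of the $32,900 excess over $322,700 is $7,238; credit = $8,925 − $7,238 = $1,687.
At $358,100 — base = 3 × $2,975 = $8,925. 22% of the $35,400 excess over $322,700 is $7,788; credit = $8,925 − $7,788 = $1,137.
Lost: $1,687 − $1,137 = $550.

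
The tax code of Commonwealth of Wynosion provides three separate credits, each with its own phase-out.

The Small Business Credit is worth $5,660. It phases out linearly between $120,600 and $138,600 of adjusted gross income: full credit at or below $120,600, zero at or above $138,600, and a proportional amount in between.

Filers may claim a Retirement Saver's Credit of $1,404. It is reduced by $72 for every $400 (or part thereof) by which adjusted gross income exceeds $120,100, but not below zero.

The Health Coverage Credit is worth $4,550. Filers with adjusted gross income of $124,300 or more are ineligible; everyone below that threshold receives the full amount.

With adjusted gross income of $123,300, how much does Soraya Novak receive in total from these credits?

$10,189

Small Business Credit: $123,300 is $2,700 into a $18,000 phase-out range, leaving 15,300/18,000 of the credit: $5,660 × 15,300/18,000 = $4,811.
Retirement Saver's Credit: income exceeds $120,100 by $3,200, which is 8 full-or-partial $400 increments; reduction = 8 × $72 = $576, leaving $828.
Health Coverage Credit: $123,300 is below the $124,300 cutoff, so the full $4,550 applies.
Total: $4,811 + $828 + $4,550 = $10,189.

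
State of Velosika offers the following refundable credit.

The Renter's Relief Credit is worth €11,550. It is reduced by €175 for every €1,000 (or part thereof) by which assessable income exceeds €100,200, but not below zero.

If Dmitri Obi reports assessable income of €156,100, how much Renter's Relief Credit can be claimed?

Renter's Relief Credit: income exceeds €100,200 by €55,900, which is 56 full-or-partial €1,000 increments; reduction = 56 × €175 = €9,800, leaving €1,750.

€1,750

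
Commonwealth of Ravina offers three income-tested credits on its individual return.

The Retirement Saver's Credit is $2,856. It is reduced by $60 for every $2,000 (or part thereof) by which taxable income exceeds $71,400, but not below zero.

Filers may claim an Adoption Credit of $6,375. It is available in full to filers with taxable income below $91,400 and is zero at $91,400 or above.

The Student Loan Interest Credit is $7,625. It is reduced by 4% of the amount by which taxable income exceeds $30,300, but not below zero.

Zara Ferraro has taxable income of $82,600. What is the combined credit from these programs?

$14,404

Retirement Saver's Credit: income exceeds $71,400 by $11,200, which is 6 full-or-partial $2,000 increments; reduction = 6 × $60 = $360, leaving $2,496.
Adoption Credit: $82,600 is below the $91,400 cutoff, so the full $6,375 applies.
Student Loan Interest Credit: 4% of the $52,300 excess over $30,300 is $2,092; credit = $7,625 − $2,092 = $5,533.
Total: $2,496 + $6,375 + $5,533 = $14,404.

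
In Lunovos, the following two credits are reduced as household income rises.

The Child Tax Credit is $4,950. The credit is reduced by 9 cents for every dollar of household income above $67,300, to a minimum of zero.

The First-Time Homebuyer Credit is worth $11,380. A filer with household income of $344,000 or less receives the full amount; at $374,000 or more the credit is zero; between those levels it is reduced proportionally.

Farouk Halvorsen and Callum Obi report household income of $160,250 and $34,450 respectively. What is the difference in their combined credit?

Farouk ($160,250): Child Tax Credit: 9% of the $92,950 excess over $67,300 is $8,365.50 ≥ base, so the credit is $0. First-Time Homebuyer Credit: $160,250 is at or below the $344,000 threshold, so the full $11,380 applies. total $0 + $11,380 = $11,380
Callum ($34,450): Child Tax Credit: $34,450 is at or below the $67,300 threshold, so the full $4,950 applies. First-Time Homebuyer Credit: $34,450 is at or below the $344,000 threshold, so the full $11,380 applies. total $4,950 + $11,380 = $16,330
Difference: |$11,380 − $16,330| = $4,950.

$4,950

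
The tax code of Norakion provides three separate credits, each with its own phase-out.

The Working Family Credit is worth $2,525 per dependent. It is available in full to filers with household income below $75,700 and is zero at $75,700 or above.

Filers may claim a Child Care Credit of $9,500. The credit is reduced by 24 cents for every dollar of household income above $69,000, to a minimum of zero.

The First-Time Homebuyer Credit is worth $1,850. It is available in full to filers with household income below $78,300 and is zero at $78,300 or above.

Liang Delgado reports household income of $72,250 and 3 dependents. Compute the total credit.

$18,145

Working Family Credit: base = 3 × $2,525 = $7,575. $72,250 is below the $75,700 cutoff, so the full $7,575 applies.
Child Care Credit: 24% of the $3,250 excess over $69,000 is $780; credit = $9,500 − $780 = $8,720.
First-Time Homebuyer Credit: $72,250 is below the $78,300 cutoff, so the full $1,850 applies.
Total: $7,575 + $8,720 + $1,850 = $18,145.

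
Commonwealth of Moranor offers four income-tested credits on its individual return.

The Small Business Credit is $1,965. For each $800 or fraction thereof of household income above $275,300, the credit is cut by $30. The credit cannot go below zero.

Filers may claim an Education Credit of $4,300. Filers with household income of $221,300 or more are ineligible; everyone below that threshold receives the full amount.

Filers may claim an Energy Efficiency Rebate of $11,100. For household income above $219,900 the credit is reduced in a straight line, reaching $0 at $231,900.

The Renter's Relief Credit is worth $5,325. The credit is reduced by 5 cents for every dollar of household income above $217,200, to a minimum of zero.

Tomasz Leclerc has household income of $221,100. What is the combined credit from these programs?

Small Business Credit: $221,100 is at or below the $275,300 threshold, so the full $1,965 applies.
Education Credit: $221,100 is below the $221,300 cutoff, so the full $4,300 applies.
Energy Efficiency Rebate: $221,100 is $1,200 into a $12,000 phase-out range, leaving 10,800/12,000 of the credit: $11,100 × 10,800/12,000 = $9,990.
Renter's Relief Credit: 5% of the $3,900 excess over $217,200 is $195; credit = $5,325 − $195 = $5,130.
Total: $1,965 + $4,300 + $9,990 + $5,130 = $21,385.

$21,385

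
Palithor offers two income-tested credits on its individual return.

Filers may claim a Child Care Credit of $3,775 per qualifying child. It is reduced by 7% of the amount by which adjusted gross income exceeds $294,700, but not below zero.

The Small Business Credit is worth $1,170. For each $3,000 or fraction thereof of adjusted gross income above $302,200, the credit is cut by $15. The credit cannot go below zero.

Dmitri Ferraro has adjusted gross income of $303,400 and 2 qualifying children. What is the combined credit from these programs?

Child Care Credit: base = 2 × $3,775 = $7,550. 7% of the $8,700 excess over $294,700 is $609; credit = $7,550 − $609 = $6,941.
Small Business Credit: income exceeds $302,200 by $1,200, which is 1 full-or-partial $3,000 increment; reduction = 1 × $15 = $15, leaving $1,155.
Total: $6,941 + $1,155 = $8,096.

$8,096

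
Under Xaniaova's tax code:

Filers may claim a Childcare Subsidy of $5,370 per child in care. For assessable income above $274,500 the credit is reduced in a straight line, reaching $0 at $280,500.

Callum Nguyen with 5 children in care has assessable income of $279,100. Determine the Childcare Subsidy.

Childcare Subsidy: base = 5 × $5,370 = $26,850. $279,100 is $4,600 into a $6,000 phase-out range, leaving 1,400/6,000 of the credit: $26,850 × 1,400/6,000 = $6,265.

$6,265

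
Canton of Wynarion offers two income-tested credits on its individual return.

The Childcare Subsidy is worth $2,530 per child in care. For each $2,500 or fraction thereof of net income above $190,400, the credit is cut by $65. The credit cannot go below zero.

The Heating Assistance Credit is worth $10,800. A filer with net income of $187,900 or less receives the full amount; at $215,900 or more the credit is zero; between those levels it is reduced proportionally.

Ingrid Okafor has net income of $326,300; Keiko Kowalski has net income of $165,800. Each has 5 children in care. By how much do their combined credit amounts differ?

$14,375

Ingrid ($326,300): Childcare Subsidy: base = 5 × $2,530 = $12,650. income exceeds $190,400 by $135,900, which is 55 full-or-partial $2,500 increments; reduction = 55 × $65 = $3,575, leaving $9,075. Heating Assistance Credit: $326,300 is at or above $215,900, so the credit is $0. total $9,075 + $0 = $9,075
Keiko ($165,800): Childcare Subsidy: base = 5 × $2,530 = $12,650. $165,800 is at or below the $190,400 threshold, so the full $12,650 applies. Heating Assistance Credit: $165,800 is at or below the $187,900 threshold, so the full $10,800 applies. total $12,650 + $10,800 = $23,450
Difference: |$9,075 − $23,450| = $14,375.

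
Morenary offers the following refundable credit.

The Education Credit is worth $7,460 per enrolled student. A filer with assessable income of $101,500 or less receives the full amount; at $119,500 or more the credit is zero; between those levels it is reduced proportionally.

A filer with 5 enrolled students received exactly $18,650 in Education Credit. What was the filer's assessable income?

$110,500

Full credit = 5 × $7,460 = $37,300.
$18,650 is 18,650/37,300 of the full $37,300, so 18,650/37,300 of the $18,000 range has been used: income = $101,500 + $18,000 × 18,650/37,300 = $110,500.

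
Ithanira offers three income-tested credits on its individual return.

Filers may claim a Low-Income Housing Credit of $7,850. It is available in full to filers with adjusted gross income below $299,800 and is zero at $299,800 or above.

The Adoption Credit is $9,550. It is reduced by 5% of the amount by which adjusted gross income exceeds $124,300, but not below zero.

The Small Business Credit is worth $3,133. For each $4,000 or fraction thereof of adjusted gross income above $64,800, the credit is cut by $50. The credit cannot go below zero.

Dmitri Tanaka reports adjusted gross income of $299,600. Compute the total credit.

Low-Income Housing Credit: $299,600 is below the $299,800 cutoff, so the full $7,850 applies.
Adoption Credit: 5% of the $175,300 excess over $124,300 is $8,765; credit = $9,550 − $8,765 = $785.
Small Business Credit: income exceeds $64,800 by $234,800, which is 59 full-or-partial $4,000 increments; reduction = 59 × $50 = $2,950, leaving $183.
Total: $7,850 + $785 + $183 = $8,818.

$8,818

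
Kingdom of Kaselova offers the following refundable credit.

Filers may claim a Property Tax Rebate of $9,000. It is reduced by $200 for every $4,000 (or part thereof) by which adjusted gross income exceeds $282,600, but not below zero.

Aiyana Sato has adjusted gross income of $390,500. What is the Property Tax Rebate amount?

$3,600

Property Tax Rebate: income exceeds $282,600 by $107,900, which is 27 full-or-partial $4,000 increments; reduction = 27 × $200 = $5,400, leaving $3,600.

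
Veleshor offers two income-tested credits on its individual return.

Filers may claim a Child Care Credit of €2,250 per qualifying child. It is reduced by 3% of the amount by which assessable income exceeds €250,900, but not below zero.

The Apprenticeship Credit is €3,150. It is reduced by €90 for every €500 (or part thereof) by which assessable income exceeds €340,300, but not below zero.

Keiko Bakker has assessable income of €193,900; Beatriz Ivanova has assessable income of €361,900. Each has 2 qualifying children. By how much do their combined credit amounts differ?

€6,480

Keiko (€193,900): Child Care Credit: base = 2 × €2,250 = €4,500. €193,900 is at or below the €250,900 threshold, so the full €4,500 applies. Apprenticeship Credit: €193,900 is at or below the €340,300 threshold, so the full €3,150 applies. total €4,500 + €3,150 = €7,650
Beatriz (€361,900): Child Care Credit: base = 2 × €2,250 = €4,500. 3% of the €111,000 excess over €250,900 is €3,330; credit = €4,500 − €3,330 = €1,170. Apprenticeship Credit: income exceeds €340,300 by €21,600 → 44 increments × €90 = €3,960 ≥ base, so the credit is €0. total €1,170 + €0 = €1,170
Difference: |€7,650 − €1,170| = €6,480.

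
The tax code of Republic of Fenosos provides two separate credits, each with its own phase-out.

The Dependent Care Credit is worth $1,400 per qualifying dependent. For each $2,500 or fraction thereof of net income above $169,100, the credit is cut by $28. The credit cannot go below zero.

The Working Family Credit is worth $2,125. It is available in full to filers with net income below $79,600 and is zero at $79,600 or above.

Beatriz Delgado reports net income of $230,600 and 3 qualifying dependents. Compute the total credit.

$3,500

Dependent Care Credit: base = 3 × $1,400 = $4,200. income exceeds $169,100 by $61,500, which is 25 full-or-partial $2,500 increments; reduction = 25 × $28 = $700, leaving $3,500.
Working Family Credit: $230,600 meets or exceeds the $79,600 cutoff, so the credit is $0.
Total: $3,500 + $0 = $3,500.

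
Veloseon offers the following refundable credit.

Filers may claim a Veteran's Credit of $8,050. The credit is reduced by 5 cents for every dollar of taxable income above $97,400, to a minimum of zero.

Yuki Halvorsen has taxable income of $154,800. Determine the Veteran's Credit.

Veteran's Credit: 5% of the $57,400 excess over $97,400 is $2,870; credit = $8,050 − $2,870 = $5,180.

$5,180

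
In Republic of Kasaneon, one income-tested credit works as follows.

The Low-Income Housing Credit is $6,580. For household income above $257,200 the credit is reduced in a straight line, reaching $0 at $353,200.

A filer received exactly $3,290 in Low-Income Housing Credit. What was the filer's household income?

$3,290 is 3,290/6,580 of the full $6,580, so 3,290/6,580 of the $96,000 range has been used: income = $257,200 + $96,000 × 3,290/6,580 = $305,200.

$305,200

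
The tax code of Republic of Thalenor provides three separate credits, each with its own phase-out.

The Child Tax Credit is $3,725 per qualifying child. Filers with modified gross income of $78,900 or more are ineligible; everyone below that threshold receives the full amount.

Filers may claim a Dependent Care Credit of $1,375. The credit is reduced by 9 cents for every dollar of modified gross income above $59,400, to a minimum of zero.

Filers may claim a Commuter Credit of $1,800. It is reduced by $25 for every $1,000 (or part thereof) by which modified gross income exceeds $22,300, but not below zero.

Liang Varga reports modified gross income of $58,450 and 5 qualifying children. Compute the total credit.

Child Tax Credit: base = 5 × $3,725 = $18,625. $58,450 is below the $78,900 cutoff, so the full $18,625 applies.
Dependent Care Credit: $58,450 is at or below the $59,400 threshold, so the full $1,375 applies.
Commuter Credit: income exceeds $22,300 by $36,150, which is 37 full-or-partial $1,000 increments; reduction = 37 × $25 = $925, leaving $875.
Total: $18,625 + $1,375 + $875 = $20,875.

$20,875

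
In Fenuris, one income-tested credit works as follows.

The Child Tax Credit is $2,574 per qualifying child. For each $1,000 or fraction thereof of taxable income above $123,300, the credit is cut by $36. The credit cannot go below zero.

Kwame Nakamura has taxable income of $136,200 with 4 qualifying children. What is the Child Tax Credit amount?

$9,828

Child Tax Credit: base = 4 × $2,574 = $10,296. income exceeds $123,300 by $12,900, which is 13 full-or-partial $1,000 increments; reduction = 13 × $36 = $468, leaving $9,828.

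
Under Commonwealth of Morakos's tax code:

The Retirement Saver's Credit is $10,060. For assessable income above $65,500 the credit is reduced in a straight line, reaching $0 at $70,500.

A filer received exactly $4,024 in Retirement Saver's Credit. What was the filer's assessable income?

$4,024 is 4,024/10,060 of the full $10,060, so 6,036/10,060 of the $5,000 range has been used: income = $65,500 + $5,000 × 6,036/10,060 = $68,500.

$68,500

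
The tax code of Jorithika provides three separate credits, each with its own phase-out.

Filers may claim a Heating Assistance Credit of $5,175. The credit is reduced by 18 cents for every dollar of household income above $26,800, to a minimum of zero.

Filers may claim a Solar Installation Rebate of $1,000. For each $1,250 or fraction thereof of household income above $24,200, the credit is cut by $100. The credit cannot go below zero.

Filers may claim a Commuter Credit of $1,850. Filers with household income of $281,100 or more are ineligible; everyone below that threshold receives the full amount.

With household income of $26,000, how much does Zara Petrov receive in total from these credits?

Heating Assistance Credit: $26,000 is at or below the $26,800 threshold, so the full $5,175 applies.
Solar Installation Rebate: income exceeds $24,200 by $1,800, which is 2 full-or-partial $1,250 increments; reduction = 2 × $100 = $200, leaving $800.
Commuter Credit: $26,000 is below the $281,100 cutoff, so the full $1,850 applies.
Total: $5,175 + $800 + $1,850 = $7,825.

$7,825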